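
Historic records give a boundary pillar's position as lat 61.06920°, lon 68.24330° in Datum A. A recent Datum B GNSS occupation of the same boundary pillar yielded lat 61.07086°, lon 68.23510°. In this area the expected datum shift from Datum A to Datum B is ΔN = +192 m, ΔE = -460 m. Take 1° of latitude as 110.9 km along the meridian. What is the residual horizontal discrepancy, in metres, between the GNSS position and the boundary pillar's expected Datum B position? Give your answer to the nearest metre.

22 m

Observed coordinate differences: Δφ = +0.00166°, Δλ = -0.00820°.
Converting to metres (1° lat = 110900 m, cos φ = 0.483753): observed ΔN = 184.1 m, observed ΔE = -439.9 m.
Subtracting the expected shift leaves a residual of 184.1 − (192) = -7.9 m north and -439.9 − (-460) = 20.1 m east.
Residual distance = √((-7.9)² + 20.1²) = 21.6 m.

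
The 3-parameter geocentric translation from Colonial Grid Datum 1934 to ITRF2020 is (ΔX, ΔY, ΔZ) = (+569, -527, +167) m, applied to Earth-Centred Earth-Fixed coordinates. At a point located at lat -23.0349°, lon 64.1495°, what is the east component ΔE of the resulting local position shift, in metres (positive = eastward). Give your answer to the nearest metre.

ΔE = -742 m

At φ = -23.0349°, λ = 64.1495°: sin φ = -0.391292, cos φ = 0.920267, sin λ = 0.899935, cos λ = 0.436024.
ΔE = −sin λ·ΔX + cos λ·ΔY = −(0.899935)·(569) + (0.436024)·(-527) = -741.85 m.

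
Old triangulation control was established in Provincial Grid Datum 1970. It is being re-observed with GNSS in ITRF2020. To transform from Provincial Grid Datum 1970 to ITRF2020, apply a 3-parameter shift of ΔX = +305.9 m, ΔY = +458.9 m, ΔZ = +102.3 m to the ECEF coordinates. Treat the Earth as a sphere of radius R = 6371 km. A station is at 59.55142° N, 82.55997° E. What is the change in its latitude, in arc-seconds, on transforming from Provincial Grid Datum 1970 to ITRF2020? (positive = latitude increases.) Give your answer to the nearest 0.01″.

sin φ = 0.862084, cos φ = 0.506765, sin λ = 0.991581, cos λ = 0.129488.
North component: ΔN = −sin φ cos λ·ΔX − sin φ sin λ·ΔY + cos φ·ΔZ = −(0.862084)(0.129488)(305.9) − (0.862084)(0.991581)(458.9) + (0.506765)(102.3) = -374.59 m.
1° of latitude spans πR/180 = 111195 m, so Δφ = -374.59 / 111195 × 3600 = -12.127″.

Δφ = -12.13″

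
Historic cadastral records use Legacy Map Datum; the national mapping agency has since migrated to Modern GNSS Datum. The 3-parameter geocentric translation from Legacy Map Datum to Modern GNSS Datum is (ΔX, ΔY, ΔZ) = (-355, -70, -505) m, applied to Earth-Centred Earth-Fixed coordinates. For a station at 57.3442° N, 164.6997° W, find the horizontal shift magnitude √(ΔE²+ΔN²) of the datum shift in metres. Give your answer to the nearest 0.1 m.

576.9 m

At φ = 57.3442°, λ = -164.6997°: sin φ = 0.841927, cos φ = 0.539591, sin λ = -0.263878, cos λ = -0.964556.
ΔE = −sin λ·ΔX + cos λ·ΔY = −(-0.263878)·(-355) + (-0.964556)·(-70) = -26.16 m.
ΔN = −sin φ cos λ·ΔX − sin φ sin λ·ΔY + cos φ·ΔZ = −(0.841927)(-0.964556)(-355) − (0.841927)(-0.263878)(-70) + (0.539591)(-505) = -576.34 m.
Horizontal magnitude = √(ΔE² + ΔN²) = √((-26.16)² + (-576.34)²) = 576.93 m.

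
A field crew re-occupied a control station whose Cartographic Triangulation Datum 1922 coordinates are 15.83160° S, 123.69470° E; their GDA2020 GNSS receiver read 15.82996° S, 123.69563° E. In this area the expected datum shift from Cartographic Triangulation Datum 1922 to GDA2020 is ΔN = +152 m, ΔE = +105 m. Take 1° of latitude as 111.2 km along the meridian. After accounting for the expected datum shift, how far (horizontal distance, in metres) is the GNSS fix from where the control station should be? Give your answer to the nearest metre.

Observed coordinate differences: Δφ = +0.00164°, Δλ = +0.00093°.
Converting to metres (1° lat = 111200 m, cos φ = 0.962068): observed ΔN = 182.4 m, observed ΔE = 99.5 m.
Subtracting the expected shift leaves a residual of 182.4 − (152) = 30.4 m north and 99.5 − (105) = -5.5 m east.
Residual distance = √(30.4² + (-5.5)²) = 30.9 m.

31 m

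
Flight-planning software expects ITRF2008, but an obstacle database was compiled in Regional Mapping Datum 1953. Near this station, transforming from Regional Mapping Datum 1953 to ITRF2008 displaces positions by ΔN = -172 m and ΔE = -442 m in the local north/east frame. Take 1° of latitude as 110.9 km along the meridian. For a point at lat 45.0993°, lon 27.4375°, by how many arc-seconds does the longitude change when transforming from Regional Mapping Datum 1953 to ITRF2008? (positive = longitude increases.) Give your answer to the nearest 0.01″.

Δλ = -20.33″

At latitude 45.0993°, cos φ = 0.705880.
1° of longitude at this latitude = 110.9 × cos φ = 78.28 km, so Δλ = -442.0 / 78282.1 = -0.0056462° = -20.326″.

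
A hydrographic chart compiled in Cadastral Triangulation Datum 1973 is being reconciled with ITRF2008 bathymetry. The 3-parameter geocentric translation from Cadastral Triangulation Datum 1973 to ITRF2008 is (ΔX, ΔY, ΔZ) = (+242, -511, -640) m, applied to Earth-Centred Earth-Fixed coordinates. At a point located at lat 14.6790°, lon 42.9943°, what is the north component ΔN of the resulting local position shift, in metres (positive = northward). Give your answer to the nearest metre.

The local north axis is (−sin φ cos λ, −sin φ sin λ, cos φ), giving ΔN = -44.853 + 88.302 − 619.111 = -575.66 m.

ΔN = -576 m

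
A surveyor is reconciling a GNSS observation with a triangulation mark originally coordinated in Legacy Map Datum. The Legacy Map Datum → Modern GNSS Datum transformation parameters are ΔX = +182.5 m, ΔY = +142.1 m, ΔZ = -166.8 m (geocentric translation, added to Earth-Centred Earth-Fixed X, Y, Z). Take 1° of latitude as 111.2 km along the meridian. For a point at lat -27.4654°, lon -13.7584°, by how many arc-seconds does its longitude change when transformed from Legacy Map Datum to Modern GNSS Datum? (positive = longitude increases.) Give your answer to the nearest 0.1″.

sin φ = -0.461213, cos φ = 0.887290, sin λ = -0.237828, cos λ = 0.971307.
East component: ΔE = −sin λ·ΔX + cos λ·ΔY = −(-0.237828)(182.5) + (0.971307)(142.1) = 181.43 m.
1° of latitude spans 111200 m; at latitude φ, 1° of longitude spans that × cos φ = 98666.6 m, so Δλ = 181.43 / 98666.6 × 3600 = 6.620″.

Δλ = 6.6″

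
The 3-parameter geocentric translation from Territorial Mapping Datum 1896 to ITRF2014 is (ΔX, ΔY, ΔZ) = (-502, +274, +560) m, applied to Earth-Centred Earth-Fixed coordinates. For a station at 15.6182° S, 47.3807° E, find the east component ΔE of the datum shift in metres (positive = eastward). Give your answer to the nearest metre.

ΔE = 555 m

The local east axis at (φ, λ) is (−sin λ, cos λ, 0), so ΔE = −sin(47.3807°)·(-502) + cos(47.3807°)·274 = 554.94 m.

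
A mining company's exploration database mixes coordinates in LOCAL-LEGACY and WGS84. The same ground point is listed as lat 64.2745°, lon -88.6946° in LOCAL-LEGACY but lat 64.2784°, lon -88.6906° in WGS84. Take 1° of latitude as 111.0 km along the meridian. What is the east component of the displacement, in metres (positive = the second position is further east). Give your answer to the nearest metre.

ΔE = 193 m

Δφ = 64.2784° − 64.2745° = +0.0039°; Δλ = -88.6906° − -88.6946° = +0.0040°.
ΔN = Δφ × 111000 = 432.9 m; ΔE = Δλ × 111000 × cos(64.2745°) = +0.0040 × 111000 × 0.434060 = 192.7 m.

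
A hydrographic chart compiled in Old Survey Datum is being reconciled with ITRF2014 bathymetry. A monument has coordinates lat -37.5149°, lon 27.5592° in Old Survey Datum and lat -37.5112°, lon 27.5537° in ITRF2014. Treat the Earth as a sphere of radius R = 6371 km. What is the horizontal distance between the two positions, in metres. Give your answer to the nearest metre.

Δφ = -37.5112° − -37.5149° = +0.0037°; Δλ = 27.5537° − 27.5592° = -0.0055°.
1° along a meridian = πR/180 = 111195 m.
ΔN = Δφ × 111195 = 411.4 m; ΔE = Δλ × 111195 × cos(-37.5149°) = -0.0055 × 111195 × 0.793195 = -485.1 m.
Distance = √(ΔE² + ΔN²) = √((-485.1)² + 411.4²) = 636.1 m.

636 m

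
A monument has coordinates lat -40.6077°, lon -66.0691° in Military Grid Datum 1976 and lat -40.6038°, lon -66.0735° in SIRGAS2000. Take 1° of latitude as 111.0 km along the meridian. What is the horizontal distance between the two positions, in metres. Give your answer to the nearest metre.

570 m

Δφ = -40.6038° − -40.6077° = +0.0039°; Δλ = -66.0735° − -66.0691° = -0.0044°.
ΔN = Δφ × 111000 = 432.9 m; ΔE = Δλ × 111000 × cos(-40.6077°) = -0.0044 × 111000 × 0.759184 = -370.8 m.
Distance = √(ΔE² + ΔN²) = √((-370.8)² + 432.9²) = 570.0 m.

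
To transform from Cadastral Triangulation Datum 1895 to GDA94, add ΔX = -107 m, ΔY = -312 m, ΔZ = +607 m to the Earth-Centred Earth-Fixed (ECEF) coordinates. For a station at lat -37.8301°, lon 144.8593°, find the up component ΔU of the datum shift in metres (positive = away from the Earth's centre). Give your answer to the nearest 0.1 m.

At φ = -37.8301°, λ = 144.8593°: sin φ = -0.613322, cos φ = 0.789833, sin λ = 0.575586, cos λ = -0.817741.
ΔU = cos φ cos λ·ΔX + cos φ sin λ·ΔY + sin φ·ΔZ = (0.789833)(-0.817741)(-107) + (0.789833)(0.575586)(-312) + (-0.613322)(607) = -445.02 m.

ΔU = -445.0 m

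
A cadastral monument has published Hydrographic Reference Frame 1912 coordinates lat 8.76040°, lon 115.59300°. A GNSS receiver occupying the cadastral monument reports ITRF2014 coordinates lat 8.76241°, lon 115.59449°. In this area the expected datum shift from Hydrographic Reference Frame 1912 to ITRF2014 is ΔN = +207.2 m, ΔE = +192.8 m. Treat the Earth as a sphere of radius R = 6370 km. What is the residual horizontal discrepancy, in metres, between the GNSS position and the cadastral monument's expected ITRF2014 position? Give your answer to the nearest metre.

33 m

Observed coordinate differences: Δφ = +0.00201°, Δλ = +0.00149°.
Converting to metres (1° lat = 111177 m, cos φ = 0.988334): observed ΔN = 223.5 m, observed ΔE = 163.7 m.
Subtracting the expected shift leaves a residual of 223.5 − (207.2) = 16.3 m north and 163.7 − (192.8) = -29.1 m east.
Residual distance = √(16.3² + (-29.1)²) = 33.3 m.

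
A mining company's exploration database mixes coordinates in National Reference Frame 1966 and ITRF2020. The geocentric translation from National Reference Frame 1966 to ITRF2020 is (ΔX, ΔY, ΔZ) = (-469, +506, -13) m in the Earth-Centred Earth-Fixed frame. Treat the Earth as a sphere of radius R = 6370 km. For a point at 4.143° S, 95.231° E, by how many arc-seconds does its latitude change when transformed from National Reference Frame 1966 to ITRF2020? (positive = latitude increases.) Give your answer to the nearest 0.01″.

sin φ = -0.072246, cos φ = 0.997387, sin λ = 0.995835, cos λ = -0.091171.
North component: ΔN = −sin φ cos λ·ΔX − sin φ sin λ·ΔY + cos φ·ΔZ = −(-0.072246)(-0.091171)(-469) − (-0.072246)(0.995835)(506) + (0.997387)(-13) = 26.53 m.
1° of latitude spans πR/180 = 111177 m, so Δφ = 26.53 / 111177 × 3600 = 0.859″.

Δφ = 0.86″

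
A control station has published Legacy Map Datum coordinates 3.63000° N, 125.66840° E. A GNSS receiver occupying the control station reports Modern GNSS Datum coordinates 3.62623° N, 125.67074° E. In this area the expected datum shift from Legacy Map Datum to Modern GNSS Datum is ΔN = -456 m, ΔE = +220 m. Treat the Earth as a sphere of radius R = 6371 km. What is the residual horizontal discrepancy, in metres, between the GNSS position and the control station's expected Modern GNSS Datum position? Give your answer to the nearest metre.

Observed coordinate differences: Δφ = -0.00377°, Δλ = +0.00234°.
Converting to metres (1° lat = 111195 m, cos φ = 0.997994): observed ΔN = -419.2 m, observed ΔE = 259.7 m.
Subtracting the expected shift leaves a residual of -419.2 − (-456) = 36.8 m north and 259.7 − (220) = 39.7 m east.
Residual distance = √(36.8² + 39.7²) = 54.1 m.

54 m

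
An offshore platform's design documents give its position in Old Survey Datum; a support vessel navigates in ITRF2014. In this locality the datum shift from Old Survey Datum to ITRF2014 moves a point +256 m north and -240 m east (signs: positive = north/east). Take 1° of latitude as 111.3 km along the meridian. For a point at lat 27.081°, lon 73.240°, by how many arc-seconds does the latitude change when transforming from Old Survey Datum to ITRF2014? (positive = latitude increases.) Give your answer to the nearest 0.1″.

1° of latitude = 111.3 km, so Δφ = 256.0 / 111300 = 0.0023001° = 8.280″.

Δφ = 8.3″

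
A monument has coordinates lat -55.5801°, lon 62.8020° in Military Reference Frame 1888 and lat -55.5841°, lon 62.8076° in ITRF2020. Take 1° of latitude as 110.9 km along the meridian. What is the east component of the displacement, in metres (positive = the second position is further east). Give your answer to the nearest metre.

ΔE = 351 m

Δφ = -55.5841° − -55.5801° = -0.0040°; Δλ = 62.8076° − 62.8020° = +0.0056°.
ΔN = Δφ × 110900 = -443.6 m; ΔE = Δλ × 110900 × cos(-55.5801°) = +0.0056 × 110900 × 0.565254 = 351.0 m.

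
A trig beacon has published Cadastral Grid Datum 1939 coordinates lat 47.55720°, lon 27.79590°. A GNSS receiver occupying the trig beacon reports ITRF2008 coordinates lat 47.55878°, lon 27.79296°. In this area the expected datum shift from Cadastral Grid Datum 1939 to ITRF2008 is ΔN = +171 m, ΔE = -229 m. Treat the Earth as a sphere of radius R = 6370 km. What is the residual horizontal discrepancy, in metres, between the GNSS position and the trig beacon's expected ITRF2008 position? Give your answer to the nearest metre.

Observed coordinate differences: Δφ = +0.00158°, Δλ = -0.00294°.
Converting to metres (1° lat = 111177 m, cos φ = 0.674854): observed ΔN = 175.7 m, observed ΔE = -220.6 m.
Subtracting the expected shift leaves a residual of 175.7 − (171) = 4.7 m north and -220.6 − (-229) = 8.4 m east.
Residual distance = √(4.7² + 8.4²) = 9.6 m.

10 m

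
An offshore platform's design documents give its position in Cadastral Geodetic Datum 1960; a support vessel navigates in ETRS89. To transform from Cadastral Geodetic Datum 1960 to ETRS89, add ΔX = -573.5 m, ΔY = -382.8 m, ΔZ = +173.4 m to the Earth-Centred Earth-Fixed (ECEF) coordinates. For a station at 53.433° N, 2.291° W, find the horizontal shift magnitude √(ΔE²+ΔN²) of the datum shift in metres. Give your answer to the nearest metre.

At φ = 53.433°, λ = -2.291°: sin φ = 0.803161, cos φ = 0.595762, sin λ = -0.039975, cos λ = 0.999201.
ΔE = −sin λ·ΔX + cos λ·ΔY = −(-0.039975)·(-573.5) + (0.999201)·(-382.8) = -405.42 m.
ΔN = −sin φ cos λ·ΔX − sin φ sin λ·ΔY + cos φ·ΔZ = −(0.803161)(0.999201)(-573.5) − (0.803161)(-0.039975)(-382.8) + (0.595762)(173.4) = 551.26 m.
Horizontal magnitude = √(ΔE² + ΔN²) = √((-405.42)² + 551.26²) = 684.29 m.

684 m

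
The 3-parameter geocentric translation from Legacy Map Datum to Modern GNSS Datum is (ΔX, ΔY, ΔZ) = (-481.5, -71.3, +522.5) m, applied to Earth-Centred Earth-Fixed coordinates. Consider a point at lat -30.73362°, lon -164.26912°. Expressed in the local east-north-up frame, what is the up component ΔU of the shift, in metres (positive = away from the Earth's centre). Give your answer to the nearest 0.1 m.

At φ = -30.73362°, λ = -164.26912°: sin φ = -0.511047, cos φ = 0.859553, sin λ = -0.271119, cos λ = -0.962546.
ΔU = cos φ cos λ·ΔX + cos φ sin λ·ΔY + sin φ·ΔZ = (0.859553)(-0.962546)(-481.5) + (0.859553)(-0.271119)(-71.3) + (-0.511047)(522.5) = 147.97 m.

ΔU = 148.0 m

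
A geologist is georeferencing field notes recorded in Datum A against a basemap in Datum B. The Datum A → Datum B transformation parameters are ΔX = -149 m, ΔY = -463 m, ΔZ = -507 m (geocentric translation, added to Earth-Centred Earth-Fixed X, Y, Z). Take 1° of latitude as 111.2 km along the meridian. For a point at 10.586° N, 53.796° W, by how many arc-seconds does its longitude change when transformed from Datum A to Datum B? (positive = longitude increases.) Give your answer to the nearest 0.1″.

Δλ = -13.0″

sin φ = 0.183711, cos φ = 0.982980, sin λ = -0.806919, cos λ = 0.590662.
East component: ΔE = −sin λ·ΔX + cos λ·ΔY = −(-0.806919)(-149) + (0.590662)(-463) = -393.71 m.
1° of latitude spans 111200 m; at latitude φ, 1° of longitude spans that × cos φ = 109307.4 m, so Δλ = -393.71 / 109307.4 × 3600 = -12.967″.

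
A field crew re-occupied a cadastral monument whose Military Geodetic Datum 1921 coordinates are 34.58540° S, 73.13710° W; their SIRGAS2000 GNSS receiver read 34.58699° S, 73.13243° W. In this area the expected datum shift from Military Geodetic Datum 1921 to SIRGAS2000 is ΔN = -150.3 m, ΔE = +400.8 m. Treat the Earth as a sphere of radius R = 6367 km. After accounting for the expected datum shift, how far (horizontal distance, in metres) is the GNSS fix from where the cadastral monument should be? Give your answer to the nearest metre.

Observed coordinate differences: Δφ = -0.00159°, Δλ = +0.00467°.
Converting to metres (1° lat = 111125 m, cos φ = 0.823281): observed ΔN = -176.7 m, observed ΔE = 427.2 m.
Subtracting the expected shift leaves a residual of -176.7 − (-150.3) = -26.4 m north and 427.2 − (400.8) = 26.4 m east.
Residual distance = √((-26.4)² + 26.4²) = 37.4 m.

37 m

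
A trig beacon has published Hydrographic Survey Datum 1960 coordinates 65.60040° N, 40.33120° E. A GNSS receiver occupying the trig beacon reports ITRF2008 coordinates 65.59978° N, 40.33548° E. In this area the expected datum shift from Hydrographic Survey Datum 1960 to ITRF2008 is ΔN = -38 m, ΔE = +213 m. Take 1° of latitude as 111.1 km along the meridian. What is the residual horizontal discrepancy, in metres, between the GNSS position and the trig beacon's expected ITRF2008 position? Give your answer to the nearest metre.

35 m

Observed coordinate differences: Δφ = -0.00062°, Δλ = +0.00428°.
Converting to metres (1° lat = 111100 m, cos φ = 0.413098): observed ΔN = -68.9 m, observed ΔE = 196.4 m.
Subtracting the expected shift leaves a residual of -68.9 − (-38) = -30.9 m north and 196.4 − (213) = -16.6 m east.
Residual distance = √((-30.9)² + (-16.6)²) = 35.0 m.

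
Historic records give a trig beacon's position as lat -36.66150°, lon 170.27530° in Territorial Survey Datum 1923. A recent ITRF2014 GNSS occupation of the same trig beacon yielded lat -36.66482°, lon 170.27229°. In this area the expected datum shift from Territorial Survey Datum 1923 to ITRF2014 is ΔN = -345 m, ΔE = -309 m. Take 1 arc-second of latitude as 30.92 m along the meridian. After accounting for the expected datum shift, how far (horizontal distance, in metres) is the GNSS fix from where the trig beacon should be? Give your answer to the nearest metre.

47 m

Observed coordinate differences: Δφ = -0.00332°, Δλ = -0.00301°.
Converting to metres (1° lat = 111312 m, cos φ = 0.802177): observed ΔN = -369.6 m, observed ΔE = -268.8 m.
Subtracting the expected shift leaves a residual of -369.6 − (-345) = -24.6 m north and -268.8 − (-309) = 40.2 m east.
Residual distance = √((-24.6)² + 40.2²) = 47.1 m.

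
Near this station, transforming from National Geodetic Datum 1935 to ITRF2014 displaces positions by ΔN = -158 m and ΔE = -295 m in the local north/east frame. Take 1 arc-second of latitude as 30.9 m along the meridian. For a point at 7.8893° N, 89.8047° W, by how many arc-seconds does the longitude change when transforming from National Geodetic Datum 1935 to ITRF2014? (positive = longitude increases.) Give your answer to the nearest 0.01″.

At latitude 7.8893°, cos φ = 0.990535.
1″ of longitude at this latitude = 30.90 × cos φ = 30.6075 m, so Δλ = -295.0 / 30.6075 = -9.638″.

Δλ = -9.64″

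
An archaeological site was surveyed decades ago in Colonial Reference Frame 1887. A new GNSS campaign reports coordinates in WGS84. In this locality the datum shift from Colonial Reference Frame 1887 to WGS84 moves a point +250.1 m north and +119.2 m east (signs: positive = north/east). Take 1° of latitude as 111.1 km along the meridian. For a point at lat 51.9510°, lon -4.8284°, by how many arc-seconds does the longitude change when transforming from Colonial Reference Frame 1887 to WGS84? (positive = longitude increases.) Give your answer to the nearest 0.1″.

Δλ = 6.3″

At latitude 51.9510°, cos φ = 0.616335.
1° of longitude at this latitude = 111.1 × cos φ = 68.47 km, so Δλ = 119.2 / 68474.8 = 0.0017408° = 6.267″.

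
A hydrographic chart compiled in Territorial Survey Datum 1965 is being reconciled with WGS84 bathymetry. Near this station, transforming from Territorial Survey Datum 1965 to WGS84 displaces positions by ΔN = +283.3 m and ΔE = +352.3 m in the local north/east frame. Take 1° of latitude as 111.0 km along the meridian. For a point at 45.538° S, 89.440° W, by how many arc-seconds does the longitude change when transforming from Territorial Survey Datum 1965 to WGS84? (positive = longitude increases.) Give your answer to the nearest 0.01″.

Δλ = 16.31″

At latitude -45.538°, cos φ = 0.700436.
1° of longitude at this latitude = 111.0 × cos φ = 77.75 km, so Δλ = 352.3 / 77748.4 = 0.0045313° = 16.313″.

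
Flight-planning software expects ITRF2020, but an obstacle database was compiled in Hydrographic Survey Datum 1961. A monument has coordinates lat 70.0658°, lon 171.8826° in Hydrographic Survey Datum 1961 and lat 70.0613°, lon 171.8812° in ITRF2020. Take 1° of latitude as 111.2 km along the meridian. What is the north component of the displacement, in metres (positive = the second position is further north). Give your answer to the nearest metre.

ΔN = -500 m

Δφ = 70.0613° − 70.0658° = -0.0045°; Δλ = 171.8812° − 171.8826° = -0.0014°.
ΔN = Δφ × 111200 = -500.4 m; ΔE = Δλ × 111200 × cos(70.0658°) = -0.0014 × 111200 × 0.340941 = -53.1 m.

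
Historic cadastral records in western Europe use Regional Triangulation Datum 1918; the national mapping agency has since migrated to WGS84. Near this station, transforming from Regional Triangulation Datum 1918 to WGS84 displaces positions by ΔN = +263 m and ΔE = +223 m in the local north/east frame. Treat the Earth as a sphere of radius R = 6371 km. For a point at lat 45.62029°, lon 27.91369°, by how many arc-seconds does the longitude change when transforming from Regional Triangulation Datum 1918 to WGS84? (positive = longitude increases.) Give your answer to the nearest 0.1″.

Δλ = 10.3″

At latitude 45.62029°, cos φ = 0.699410.
One radian of longitude at latitude φ spans R cos φ, so Δλ = ΔE / (R cos φ) = 223.0 / (6371000 × 0.699410) = 5.0046e-05 rad = 10.323″.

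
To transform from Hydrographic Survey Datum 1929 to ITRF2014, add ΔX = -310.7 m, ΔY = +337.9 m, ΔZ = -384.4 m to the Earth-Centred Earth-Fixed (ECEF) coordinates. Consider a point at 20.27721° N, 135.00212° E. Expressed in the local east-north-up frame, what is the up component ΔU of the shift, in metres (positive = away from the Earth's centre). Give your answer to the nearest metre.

At φ = 20.27721°, λ = 135.00212°: sin φ = 0.346563, cos φ = 0.938027, sin λ = 0.707081, cos λ = -0.707133.
ΔU = cos φ cos λ·ΔX + cos φ sin λ·ΔY + sin φ·ΔZ = (0.938027)(-0.707133)(-310.7) + (0.938027)(0.707081)(337.9) + (0.346563)(-384.4) = 296.99 m.

ΔU = 297 m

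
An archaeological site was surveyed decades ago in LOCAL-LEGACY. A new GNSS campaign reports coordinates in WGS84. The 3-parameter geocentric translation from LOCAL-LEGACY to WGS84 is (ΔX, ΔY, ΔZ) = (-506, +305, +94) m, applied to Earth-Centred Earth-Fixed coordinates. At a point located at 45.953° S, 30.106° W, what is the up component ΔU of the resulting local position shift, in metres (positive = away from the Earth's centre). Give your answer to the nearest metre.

ΔU = -478 m

At φ = -45.953°, λ = -30.106°: sin φ = -0.718770, cos φ = 0.695248, sin λ = -0.501601, cos λ = 0.865099.
ΔU = cos φ cos λ·ΔX + cos φ sin λ·ΔY + sin φ·ΔZ = (0.695248)(0.865099)(-506) + (0.695248)(-0.501601)(305) + (-0.718770)(94) = -478.27 m.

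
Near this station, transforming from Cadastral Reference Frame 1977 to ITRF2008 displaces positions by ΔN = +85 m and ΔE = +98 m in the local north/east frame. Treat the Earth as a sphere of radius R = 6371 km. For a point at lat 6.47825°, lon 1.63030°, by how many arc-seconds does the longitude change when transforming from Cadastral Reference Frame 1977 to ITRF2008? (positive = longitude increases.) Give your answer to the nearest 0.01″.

Δλ = 3.19″

At latitude 6.47825°, cos φ = 0.993615.
One radian of longitude at latitude φ spans R cos φ, so Δλ = ΔE / (R cos φ) = 98.0 / (6371000 × 0.993615) = 1.5481e-05 rad = 3.193″.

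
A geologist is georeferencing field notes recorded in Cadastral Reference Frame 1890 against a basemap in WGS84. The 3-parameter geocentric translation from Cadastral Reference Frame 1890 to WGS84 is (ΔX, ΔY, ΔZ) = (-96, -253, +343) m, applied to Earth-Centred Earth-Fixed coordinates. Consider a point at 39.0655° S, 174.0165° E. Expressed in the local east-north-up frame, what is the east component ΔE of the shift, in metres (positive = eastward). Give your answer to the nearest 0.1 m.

The local east axis at (φ, λ) is (−sin λ, cos λ, 0), so ΔE = −sin(174.0165°)·(-96) + cos(174.0165°)·(-253) = 261.63 m.

ΔE = 261.6 m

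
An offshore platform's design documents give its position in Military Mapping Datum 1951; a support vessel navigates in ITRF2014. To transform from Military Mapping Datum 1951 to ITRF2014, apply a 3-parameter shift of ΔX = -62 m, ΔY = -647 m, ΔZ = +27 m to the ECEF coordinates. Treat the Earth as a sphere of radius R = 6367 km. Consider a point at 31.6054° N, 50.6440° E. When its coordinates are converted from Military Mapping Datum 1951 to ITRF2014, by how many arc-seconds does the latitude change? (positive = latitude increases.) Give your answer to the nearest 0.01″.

Δφ = 9.91″

sin φ = 0.524066, cos φ = 0.851678, sin λ = 0.773221, cos λ = 0.634137.
North component: ΔN = −sin φ cos λ·ΔX − sin φ sin λ·ΔY + cos φ·ΔZ = −(0.524066)(0.634137)(-62) − (0.524066)(0.773221)(-647) + (0.851678)(27) = 305.78 m.
1° of latitude spans πR/180 = 111125 m, so Δφ = 305.78 / 111125 × 3600 = 9.906″.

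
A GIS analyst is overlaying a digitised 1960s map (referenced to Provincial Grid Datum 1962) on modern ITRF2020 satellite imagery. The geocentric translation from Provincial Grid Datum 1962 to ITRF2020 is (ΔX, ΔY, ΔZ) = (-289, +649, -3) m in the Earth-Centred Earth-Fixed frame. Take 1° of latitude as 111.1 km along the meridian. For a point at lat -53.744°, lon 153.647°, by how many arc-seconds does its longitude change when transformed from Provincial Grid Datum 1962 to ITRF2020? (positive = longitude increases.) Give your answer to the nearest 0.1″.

sin φ = -0.806383, cos φ = 0.591394, sin λ = 0.443900, cos λ = -0.896076.
East component: ΔE = −sin λ·ΔX + cos λ·ΔY = −(0.443900)(-289) + (-0.896076)(649) = -453.27 m.
1° of latitude spans 111100 m; at latitude φ, 1° of longitude spans that × cos φ = 65703.9 m, so Δλ = -453.27 / 65703.9 × 3600 = -24.835″.

Δλ = -24.8″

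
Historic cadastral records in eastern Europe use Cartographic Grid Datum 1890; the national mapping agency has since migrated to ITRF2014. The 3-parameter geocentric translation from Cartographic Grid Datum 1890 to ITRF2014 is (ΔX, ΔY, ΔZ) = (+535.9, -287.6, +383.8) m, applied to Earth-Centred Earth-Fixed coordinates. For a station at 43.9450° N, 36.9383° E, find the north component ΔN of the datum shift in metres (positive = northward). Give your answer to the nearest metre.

ΔN = 99 m

At φ = 43.9450°, λ = 36.9383°: sin φ = 0.693968, cos φ = 0.720006, sin λ = 0.600955, cos λ = 0.799283.
ΔN = −sin φ cos λ·ΔX − sin φ sin λ·ΔY + cos φ·ΔZ = −(0.693968)(0.799283)(535.9) − (0.693968)(0.600955)(-287.6) + (0.720006)(383.8) = 99.03 m.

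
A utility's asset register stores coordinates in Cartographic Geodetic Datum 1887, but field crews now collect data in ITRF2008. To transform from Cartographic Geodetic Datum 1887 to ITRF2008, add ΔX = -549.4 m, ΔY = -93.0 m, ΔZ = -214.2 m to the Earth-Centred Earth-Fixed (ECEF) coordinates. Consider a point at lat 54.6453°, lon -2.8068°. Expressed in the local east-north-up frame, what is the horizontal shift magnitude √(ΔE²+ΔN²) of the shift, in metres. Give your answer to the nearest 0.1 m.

At φ = 54.6453°, λ = -2.8068°: sin φ = 0.815586, cos φ = 0.578637, sin λ = -0.048968, cos λ = 0.998800.
ΔE = −sin λ·ΔX + cos λ·ΔY = −(-0.048968)·(-549.4) + (0.998800)·(-93.0) = -119.79 m.
ΔN = −sin φ cos λ·ΔX − sin φ sin λ·ΔY + cos φ·ΔZ = −(0.815586)(0.998800)(-549.4) − (0.815586)(-0.048968)(-93.0) + (0.578637)(-214.2) = 319.89 m.
Horizontal magnitude = √(ΔE² + ΔN²) = √((-119.79)² + 319.89²) = 341.58 m.

341.6 m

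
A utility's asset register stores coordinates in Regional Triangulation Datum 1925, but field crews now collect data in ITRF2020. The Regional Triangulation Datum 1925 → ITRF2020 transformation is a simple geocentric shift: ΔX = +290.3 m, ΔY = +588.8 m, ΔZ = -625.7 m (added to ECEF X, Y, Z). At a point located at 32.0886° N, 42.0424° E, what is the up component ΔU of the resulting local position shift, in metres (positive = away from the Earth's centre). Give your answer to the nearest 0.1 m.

ΔU = 184.3 m

At φ = 32.0886°, λ = 42.0424°: sin φ = 0.531230, cos φ = 0.847228, sin λ = 0.669680, cos λ = 0.742649.
ΔU = cos φ cos λ·ΔX + cos φ sin λ·ΔY + sin φ·ΔZ = (0.847228)(0.742649)(290.3) + (0.847228)(0.669680)(588.8) + (0.531230)(-625.7) = 184.33 m.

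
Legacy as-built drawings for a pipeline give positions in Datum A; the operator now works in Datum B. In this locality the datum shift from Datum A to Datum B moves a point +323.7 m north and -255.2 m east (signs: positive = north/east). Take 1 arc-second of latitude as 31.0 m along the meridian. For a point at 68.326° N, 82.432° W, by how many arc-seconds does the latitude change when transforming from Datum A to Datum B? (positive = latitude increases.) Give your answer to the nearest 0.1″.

1″ of latitude = 31.00 m, so Δφ = 323.7 / 31.00 = 10.442″.

Δφ = 10.4″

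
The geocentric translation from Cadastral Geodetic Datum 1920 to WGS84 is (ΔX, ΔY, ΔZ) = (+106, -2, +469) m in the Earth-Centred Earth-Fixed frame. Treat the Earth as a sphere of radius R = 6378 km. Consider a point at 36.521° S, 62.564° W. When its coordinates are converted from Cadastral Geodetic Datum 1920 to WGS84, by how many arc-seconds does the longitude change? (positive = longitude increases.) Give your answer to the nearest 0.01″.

Δλ = 3.75″

sin φ = -0.595117, cos φ = 0.803639, sin λ = -0.887526, cos λ = 0.460758.
East component: ΔE = −sin λ·ΔX + cos λ·ΔY = −(-0.887526)(106) + (0.460758)(-2) = 93.16 m.
1° of latitude spans πR/180 = 111317 m; at latitude φ, 1° of longitude spans that × cos φ = 89458.7 m, so Δλ = 93.16 / 89458.7 × 3600 = 3.749″.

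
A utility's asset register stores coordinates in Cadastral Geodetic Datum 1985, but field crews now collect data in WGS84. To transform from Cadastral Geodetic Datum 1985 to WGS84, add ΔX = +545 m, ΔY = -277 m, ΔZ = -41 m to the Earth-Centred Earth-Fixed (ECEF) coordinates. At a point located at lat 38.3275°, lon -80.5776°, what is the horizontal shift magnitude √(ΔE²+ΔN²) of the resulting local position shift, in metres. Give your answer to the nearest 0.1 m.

555.3 m

The local east axis at (φ, λ) is (−sin λ, cos λ, 0), so ΔE = −sin(-80.5776°)·545 + cos(-80.5776°)·(-277) = 492.30 m.
The local north axis is (−sin φ cos λ, −sin φ sin λ, cos φ), giving ΔN = -55.332 − 169.465 − 32.164 = -256.96 m.
Horizontal magnitude = √(ΔE² + ΔN²) = √(492.30² + (-256.96)²) = 555.33 m.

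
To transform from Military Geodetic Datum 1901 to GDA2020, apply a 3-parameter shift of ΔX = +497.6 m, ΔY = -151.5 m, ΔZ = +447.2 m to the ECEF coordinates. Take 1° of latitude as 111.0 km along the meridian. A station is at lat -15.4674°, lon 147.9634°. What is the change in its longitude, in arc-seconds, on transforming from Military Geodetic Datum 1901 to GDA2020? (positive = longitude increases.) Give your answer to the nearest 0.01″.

sin φ = -0.266690, cos φ = 0.963782, sin λ = 0.530461, cos λ = -0.847709.
East component: ΔE = −sin λ·ΔX + cos λ·ΔY = −(0.530461)(497.6) + (-0.847709)(-151.5) = -135.53 m.
1° of latitude spans 111000 m; at latitude φ, 1° of longitude spans that × cos φ = 106979.8 m, so Δλ = -135.53 / 106979.8 × 3600 = -4.561″.

Δλ = -4.56″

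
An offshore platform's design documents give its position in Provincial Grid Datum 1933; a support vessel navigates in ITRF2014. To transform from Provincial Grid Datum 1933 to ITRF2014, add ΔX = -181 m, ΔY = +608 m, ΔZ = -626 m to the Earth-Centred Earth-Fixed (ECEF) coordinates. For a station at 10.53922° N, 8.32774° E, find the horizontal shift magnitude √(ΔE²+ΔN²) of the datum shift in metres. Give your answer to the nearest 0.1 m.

867.6 m

At φ = 10.53922°, λ = 8.32774°: sin φ = 0.182909, cos φ = 0.983130, sin λ = 0.144835, cos λ = 0.989456.
ΔE = −sin λ·ΔX + cos λ·ΔY = −(0.144835)·(-181) + (0.989456)·(608) = 627.80 m.
ΔN = −sin φ cos λ·ΔX − sin φ sin λ·ΔY + cos φ·ΔZ = −(0.182909)(0.989456)(-181) − (0.182909)(0.144835)(608) + (0.983130)(-626) = -598.79 m.
Horizontal magnitude = √(ΔE² + ΔN²) = √(627.80² + (-598.79)²) = 867.57 m.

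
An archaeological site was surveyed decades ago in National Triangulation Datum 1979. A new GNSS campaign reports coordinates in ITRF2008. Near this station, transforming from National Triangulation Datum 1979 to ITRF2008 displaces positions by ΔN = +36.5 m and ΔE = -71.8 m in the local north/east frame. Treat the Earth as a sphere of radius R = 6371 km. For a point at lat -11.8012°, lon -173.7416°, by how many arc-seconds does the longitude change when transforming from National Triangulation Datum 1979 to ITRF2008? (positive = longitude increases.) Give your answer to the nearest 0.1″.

At latitude -11.8012°, cos φ = 0.978863.
One radian of longitude at latitude φ spans R cos φ, so Δλ = ΔE / (R cos φ) = -71.8 / (6371000 × 0.978863) = -1.1513e-05 rad = -2.375″.

Δλ = -2.4″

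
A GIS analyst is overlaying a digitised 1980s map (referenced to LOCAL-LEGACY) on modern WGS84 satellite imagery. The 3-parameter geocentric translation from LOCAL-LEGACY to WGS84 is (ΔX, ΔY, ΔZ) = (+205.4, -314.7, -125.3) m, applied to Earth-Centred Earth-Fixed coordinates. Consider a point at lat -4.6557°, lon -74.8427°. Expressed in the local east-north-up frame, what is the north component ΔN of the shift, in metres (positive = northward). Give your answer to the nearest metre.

At φ = -4.6557°, λ = -74.8427°: sin φ = -0.081168, cos φ = 0.996700, sin λ = -0.965212, cos λ = 0.261470.
ΔN = −sin φ cos λ·ΔX − sin φ sin λ·ΔY + cos φ·ΔZ = −(-0.081168)(0.261470)(205.4) − (-0.081168)(-0.965212)(-314.7) + (0.996700)(-125.3) = -95.87 m.

ΔN = -96 m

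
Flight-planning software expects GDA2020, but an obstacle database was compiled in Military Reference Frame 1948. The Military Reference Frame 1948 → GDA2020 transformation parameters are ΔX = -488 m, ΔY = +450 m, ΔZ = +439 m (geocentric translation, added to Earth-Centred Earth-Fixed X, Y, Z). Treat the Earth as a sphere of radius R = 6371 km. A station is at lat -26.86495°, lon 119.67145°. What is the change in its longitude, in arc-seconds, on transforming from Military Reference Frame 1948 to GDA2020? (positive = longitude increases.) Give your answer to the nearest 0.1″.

Δλ = 7.3″

sin φ = -0.451889, cos φ = 0.892074, sin λ = 0.868878, cos λ = -0.495026.
East component: ΔE = −sin λ·ΔX + cos λ·ΔY = −(0.868878)(-488) + (-0.495026)(450) = 201.25 m.
1° of latitude spans πR/180 = 111195 m; at latitude φ, 1° of longitude spans that × cos φ = 99194.1 m, so Δλ = 201.25 / 99194.1 × 3600 = 7.304″.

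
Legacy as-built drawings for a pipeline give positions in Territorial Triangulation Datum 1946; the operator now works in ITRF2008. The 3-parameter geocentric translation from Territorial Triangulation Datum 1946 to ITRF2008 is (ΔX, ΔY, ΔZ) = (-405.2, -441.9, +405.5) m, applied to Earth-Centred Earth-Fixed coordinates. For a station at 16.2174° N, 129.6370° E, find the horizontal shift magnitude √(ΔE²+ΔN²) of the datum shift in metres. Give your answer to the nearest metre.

The local east axis at (φ, λ) is (−sin λ, cos λ, 0), so ΔE = −sin(129.6370°)·(-405.2) + cos(129.6370°)·(-441.9) = 593.94 m.
The local north axis is (−sin φ cos λ, −sin φ sin λ, cos φ), giving ΔN = -72.191 + 95.042 + 389.365 = 412.22 m.
Horizontal magnitude = √(ΔE² + ΔN²) = √(593.94² + 412.22²) = 722.97 m.

723 m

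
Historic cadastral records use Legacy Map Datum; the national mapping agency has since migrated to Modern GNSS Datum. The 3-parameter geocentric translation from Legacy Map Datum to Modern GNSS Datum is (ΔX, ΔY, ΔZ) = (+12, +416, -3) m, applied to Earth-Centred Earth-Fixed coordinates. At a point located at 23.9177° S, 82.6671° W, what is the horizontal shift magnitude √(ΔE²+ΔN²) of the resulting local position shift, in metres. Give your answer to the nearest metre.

181 m

The local east axis at (φ, λ) is (−sin λ, cos λ, 0), so ΔE = −sin(-82.6671°)·12 + cos(-82.6671°)·416 = 65.00 m.
The local north axis is (−sin φ cos λ, −sin φ sin λ, cos φ), giving ΔN = 0.621 − 167.277 − 2.742 = -169.40 m.
Horizontal magnitude = √(ΔE² + ΔN²) = √(65.00² + (-169.40)²) = 181.44 m.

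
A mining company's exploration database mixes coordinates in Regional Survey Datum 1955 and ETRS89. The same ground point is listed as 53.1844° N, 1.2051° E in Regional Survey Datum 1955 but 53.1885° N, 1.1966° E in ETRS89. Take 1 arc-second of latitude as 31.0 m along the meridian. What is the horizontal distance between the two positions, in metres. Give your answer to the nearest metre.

730 m

Δφ = 53.1885° − 53.1844° = +0.0041°; Δλ = 1.1966° − 1.2051° = -0.0085°.
1° of latitude = 3600 × 31.00 = 111600 m.
ΔN = Δφ × 111600 = 457.6 m; ΔE = Δλ × 111600 × cos(53.1844°) = -0.0085 × 111600 × 0.599242 = -568.4 m.
Distance = √(ΔE² + ΔN²) = √((-568.4)² + 457.6²) = 729.7 m.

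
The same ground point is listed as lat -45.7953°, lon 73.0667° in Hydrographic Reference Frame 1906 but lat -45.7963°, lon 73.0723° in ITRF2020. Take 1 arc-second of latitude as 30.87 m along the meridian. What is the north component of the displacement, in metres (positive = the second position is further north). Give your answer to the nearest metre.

ΔN = -111 m

Δφ = -45.7963° − -45.7953° = -0.0010°; Δλ = 73.0723° − 73.0667° = +0.0056°.
1° of latitude = 3600 × 30.87 = 111132 m.
ΔN = Δφ × 111132 = -111.1 m; ΔE = Δλ × 111132 × cos(-45.7953°) = +0.0056 × 111132 × 0.697224 = 433.9 m.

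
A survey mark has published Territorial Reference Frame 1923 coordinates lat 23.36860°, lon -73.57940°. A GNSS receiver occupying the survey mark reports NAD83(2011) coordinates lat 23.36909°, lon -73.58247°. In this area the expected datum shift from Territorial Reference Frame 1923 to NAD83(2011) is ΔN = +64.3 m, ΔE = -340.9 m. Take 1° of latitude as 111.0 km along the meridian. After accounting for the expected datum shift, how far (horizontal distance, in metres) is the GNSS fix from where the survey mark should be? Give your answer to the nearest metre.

Observed coordinate differences: Δφ = +0.00049°, Δλ = -0.00307°.
Converting to metres (1° lat = 111000 m, cos φ = 0.917972): observed ΔN = 54.4 m, observed ΔE = -312.8 m.
Subtracting the expected shift leaves a residual of 54.4 − (64.3) = -9.9 m north and -312.8 − (-340.9) = 28.1 m east.
Residual distance = √((-9.9)² + 28.1²) = 29.8 m.

30 m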